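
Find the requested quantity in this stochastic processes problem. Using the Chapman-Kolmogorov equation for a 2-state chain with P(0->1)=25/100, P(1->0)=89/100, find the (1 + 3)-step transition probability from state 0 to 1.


P^4 = P^1 * P^3
Computing via matrix multiplication of the transition matrix.
Entry (0,1) of P^4 = 0.2192

0.2192


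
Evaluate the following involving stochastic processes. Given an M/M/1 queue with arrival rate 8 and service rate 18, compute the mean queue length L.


rho = 8/18 = 0.4444
L = rho/(1-rho)
= 0.4444/0.5556
= 0.8000

0.8000


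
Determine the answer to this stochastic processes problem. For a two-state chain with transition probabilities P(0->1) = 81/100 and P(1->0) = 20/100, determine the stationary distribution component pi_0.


Stationary distribution: pi_0 = p10/(p01+p10), pi_1 = p01/(p01+p10)
p01 = 0.8100, p10 = 0.2000
pi_0 = 0.1980

0.1980


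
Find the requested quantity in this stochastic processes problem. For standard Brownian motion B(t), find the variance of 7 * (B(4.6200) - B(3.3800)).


Var(alpha*(B(t)-B(s))) = alpha^2 * (t-s)
= 7^2 * (4.6200 - 3.3800)
= 49 * 1.2400
= 60.7600

60.7600


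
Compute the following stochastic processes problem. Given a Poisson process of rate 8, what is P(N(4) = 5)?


P(N(t)=k) = (lambda*t)^k * exp(-lambda*t) / k!
lambda*t = 32
= 32^5 * exp(-32) / 5!
= 33554432 * 1.2664e-14 / 120
= 3.5412e-09

3.5412e-09


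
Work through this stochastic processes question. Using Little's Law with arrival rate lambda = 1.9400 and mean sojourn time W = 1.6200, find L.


Little's Law: L = lambda * W
= 1.9400 * 1.6200
= 3.1428

3.1428


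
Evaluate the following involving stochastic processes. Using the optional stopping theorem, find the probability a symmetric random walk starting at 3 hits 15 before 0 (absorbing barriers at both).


By optional stopping theorem: E(M at tau) = M(0) = 3
P(hit 15)*15 + P(hit 0)*0 = 3
P(hit 15) = (3 - 0)/(15 - 0) = 1/5 = 0.2000

0.2000


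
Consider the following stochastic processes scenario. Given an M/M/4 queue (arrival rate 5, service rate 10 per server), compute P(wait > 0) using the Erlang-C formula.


a = lambda/mu = 0.5000
rho = a/c = 0.1250
Erlang-C formula applied:
C(c,a) = 0.0018

0.0018


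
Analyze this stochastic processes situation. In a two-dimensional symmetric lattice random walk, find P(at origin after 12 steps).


P = C(12,6)^2 / 4^12
= 924^2 / 16777216
= 853776 / 16777216
= 0.0509

0.0509


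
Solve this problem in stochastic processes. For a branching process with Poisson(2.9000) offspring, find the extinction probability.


Since mu = 2.9000 > 1, extinction prob q < 1.
Solve s = exp(mu*(s-1)) iteratively.
q = 0.0668

0.0668


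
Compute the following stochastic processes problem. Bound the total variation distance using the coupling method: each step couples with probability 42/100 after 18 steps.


TV distance bound <= (1-delta)^n
= (1 - 0.4200)^18
= 0.5800^18
= 5.5170e-05

5.5170e-05


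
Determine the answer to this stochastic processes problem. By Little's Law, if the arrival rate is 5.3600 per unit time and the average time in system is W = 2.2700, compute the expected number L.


Little's Law: L = lambda * W
= 5.3600 * 2.2700
= 12.1672

12.1672


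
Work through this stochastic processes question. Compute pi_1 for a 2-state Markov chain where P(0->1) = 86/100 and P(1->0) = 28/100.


Stationary distribution: pi_0 = p10/(p01+p10), pi_1 = p01/(p01+p10)
p01 = 0.8600, p10 = 0.2800
pi_1 = 0.7544

0.7544


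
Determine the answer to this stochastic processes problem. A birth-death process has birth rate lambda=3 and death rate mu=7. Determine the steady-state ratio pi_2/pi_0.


For birth-death process, pi_n/pi_0 = (lambda/mu)^n
= (3/7)^2
= 0.1837

0.1837


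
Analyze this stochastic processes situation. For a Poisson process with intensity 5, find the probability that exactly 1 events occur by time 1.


P(N(t)=k) = (lambda*t)^k * exp(-lambda*t) / k!
lambda*t = 5
= 5^1 * exp(-5) / 1!
= 5 * 0.0067 / 1
= 0.0337

0.0337


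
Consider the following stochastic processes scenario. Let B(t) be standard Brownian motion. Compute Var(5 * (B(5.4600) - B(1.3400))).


Var(alpha*(B(t)-B(s))) = alpha^2 * (t-s)
= 5^2 * (5.4600 - 1.3400)
= 25 * 4.1200
= 103.0000

103.0000


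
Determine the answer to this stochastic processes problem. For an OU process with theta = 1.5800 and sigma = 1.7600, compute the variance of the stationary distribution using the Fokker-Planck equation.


Stationary variance = sigma^2 / (2*theta)
= 1.7600^2 / (2*1.5800)
= 3.0976 / 3.1600
= 0.9803

0.9803


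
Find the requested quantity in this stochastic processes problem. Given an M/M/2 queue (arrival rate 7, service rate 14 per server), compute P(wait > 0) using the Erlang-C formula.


a = lambda/mu = 0.5000
rho = a/c = 0.2500
Erlang-C formula applied:
C(c,a) = 0.1000

0.1000


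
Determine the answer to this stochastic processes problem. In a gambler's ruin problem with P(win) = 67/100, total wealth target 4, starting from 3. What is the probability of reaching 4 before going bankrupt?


Gambler's ruin formula:
r = q/p = 0.3300/0.6700 = 0.4925
P(win) = (1 - r^i)/(1 - r^N)
= (1 - 0.4925^3)/(1 - 0.4925^4)
= 0.9356

0.9356


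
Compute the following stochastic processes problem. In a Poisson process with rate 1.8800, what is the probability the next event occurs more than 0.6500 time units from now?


P(X > t) = exp(-lambda * t)
= exp(-1.8800 * 0.6500)
= exp(-1.2220) = 0.2946

0.2946


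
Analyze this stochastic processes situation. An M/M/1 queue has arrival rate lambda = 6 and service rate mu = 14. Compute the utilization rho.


rho = lambda/mu
= 6/14
= 0.4286

0.4286


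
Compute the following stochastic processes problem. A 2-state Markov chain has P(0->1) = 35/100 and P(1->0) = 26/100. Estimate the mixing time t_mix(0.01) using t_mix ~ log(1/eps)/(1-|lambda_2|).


lambda_2 = |1 - p01 - p10| = |1 - 0.3500 - 0.2600| = 0.3900
t_mix ~ log(1/eps)/(1 - |lambda_2|)
= log(100)/(1 - 0.3900) = 4.6052/0.6100
= 7.5495

7.5495


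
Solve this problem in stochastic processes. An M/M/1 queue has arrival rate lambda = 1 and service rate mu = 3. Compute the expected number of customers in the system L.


rho = 1/3 = 0.3333
L = rho/(1-rho)
= 0.3333/0.6667
= 0.5000

0.5000


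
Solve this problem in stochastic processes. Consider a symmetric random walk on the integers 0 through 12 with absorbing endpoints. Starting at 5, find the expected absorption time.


For symmetric RW on 0,...,N with absorbing barriers, E(i) = i*(N-i)
E(5) = 5 * 7 = 35

35


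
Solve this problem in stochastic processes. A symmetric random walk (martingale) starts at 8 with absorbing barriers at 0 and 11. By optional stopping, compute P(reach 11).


By optional stopping theorem: E(M at tau) = M(0) = 8
P(hit 11)*11 + P(hit 0)*0 = 8
P(hit 11) = (8 - 0)/(11 - 0) = 8/11 = 0.7273

0.7273


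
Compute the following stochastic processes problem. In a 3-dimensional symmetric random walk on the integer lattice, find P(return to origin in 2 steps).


P(return in 2 steps) = P(reverse first step) = 1/(2d)
= 1/6
= 0.1667

0.1667


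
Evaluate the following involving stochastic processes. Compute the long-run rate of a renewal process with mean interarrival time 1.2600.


Long-run renewal rate = 1/E(X)
= 1/1.2600
= 0.7937

0.7937


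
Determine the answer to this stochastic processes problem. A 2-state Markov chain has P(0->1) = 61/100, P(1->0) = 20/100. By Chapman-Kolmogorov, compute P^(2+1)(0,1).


P^3 = P^2 * P^1
Computing via matrix multiplication of the transition matrix.
Entry (0,1) of P^3 = 0.7479

0.7479


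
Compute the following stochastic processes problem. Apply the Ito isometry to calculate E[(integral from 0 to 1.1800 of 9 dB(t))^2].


By Ito isometry: E[(int f dB)^2] = int f^2 dt
= 9^2 * 1.1800
= 81 * 1.1800 = 95.5800

95.5800


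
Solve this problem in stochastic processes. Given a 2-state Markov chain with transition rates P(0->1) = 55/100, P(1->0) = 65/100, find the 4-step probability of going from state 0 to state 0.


Computing P^4 by matrix multiplication.
P = [[0.4500, 0.5500], [0.6500, 0.3500]]
After raising P to the power 4:
P^4(0,0) = 0.5424

0.5424


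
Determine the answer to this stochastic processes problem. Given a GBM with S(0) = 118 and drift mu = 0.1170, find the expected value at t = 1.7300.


E[S(t)] = S(0) * exp(mu * t)
= 118 * exp(0.1170 * 1.7300)
= 118 * 1.2243
= 144.4733

144.4733


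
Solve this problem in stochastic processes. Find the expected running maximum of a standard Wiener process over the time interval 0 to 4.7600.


E(max B(s)) = sqrt(2t/pi)
= sqrt(2*4.7600/pi)
= sqrt(3.0303)
= 1.7408

1.7408


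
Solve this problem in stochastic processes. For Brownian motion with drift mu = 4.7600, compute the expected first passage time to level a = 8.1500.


Expected first passage time = a/mu
= 8.1500/4.7600
= 1.7122

1.7122


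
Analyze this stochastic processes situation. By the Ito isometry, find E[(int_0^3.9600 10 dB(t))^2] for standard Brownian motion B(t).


By Ito isometry: E[(int f dB)^2] = int f^2 dt
= 10^2 * 3.9600
= 100 * 3.9600 = 396.0000

396.0000


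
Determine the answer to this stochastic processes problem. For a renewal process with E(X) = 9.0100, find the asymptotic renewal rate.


Long-run renewal rate = 1/E(X)
= 1/9.0100
= 0.1110

0.1110


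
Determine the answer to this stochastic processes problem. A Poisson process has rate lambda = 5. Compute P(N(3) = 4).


P(N(t)=k) = (lambda*t)^k * exp(-lambda*t) / k!
lambda*t = 15
= 15^4 * exp(-15) / 4!
= 50625 * 3.0590e-07 / 24
= 6.4526e-04

6.4526e-04


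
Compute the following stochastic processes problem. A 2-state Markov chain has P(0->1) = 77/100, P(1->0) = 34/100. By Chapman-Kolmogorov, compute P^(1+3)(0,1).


P^4 = P^1 * P^3
Computing via matrix multiplication of the transition matrix.
Entry (0,1) of P^4 = 0.6936

0.6936


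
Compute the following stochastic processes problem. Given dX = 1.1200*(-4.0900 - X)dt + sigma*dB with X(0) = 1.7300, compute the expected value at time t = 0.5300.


E[X(t)] = mu + (X(0) - mu)*exp(-theta*t)
= -4.0900 + (1.7300 - -4.0900)*exp(-1.1200*0.5300)
= -4.0900 + 5.8200 * 0.5523
= -0.8754

-0.8754


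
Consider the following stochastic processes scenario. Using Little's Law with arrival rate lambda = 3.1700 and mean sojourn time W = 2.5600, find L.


Little's Law: L = lambda * W
= 3.1700 * 2.5600
= 8.1152

8.1152


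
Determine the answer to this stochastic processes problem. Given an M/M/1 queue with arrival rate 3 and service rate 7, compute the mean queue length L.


rho = 3/7 = 0.4286
L = rho/(1-rho)
= 0.4286/0.5714
= 0.7500

0.7500


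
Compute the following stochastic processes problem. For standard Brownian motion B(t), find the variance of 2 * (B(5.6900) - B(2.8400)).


Var(alpha*(B(t)-B(s))) = alpha^2 * (t-s)
= 2^2 * (5.6900 - 2.8400)
= 4 * 2.8500
= 11.4000

11.4000


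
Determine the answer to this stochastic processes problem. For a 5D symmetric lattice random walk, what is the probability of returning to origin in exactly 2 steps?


P(return in 2 steps) = P(reverse first step) = 1/(2d)
= 1/10
= 0.1000

0.1000


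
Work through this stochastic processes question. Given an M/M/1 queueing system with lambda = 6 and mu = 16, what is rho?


rho = lambda/mu
= 6/16
= 0.3750

0.3750


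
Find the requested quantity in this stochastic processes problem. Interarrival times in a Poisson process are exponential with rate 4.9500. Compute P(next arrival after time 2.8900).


P(X > t) = exp(-lambda * t)
= exp(-4.9500 * 2.8900)
= exp(-14.3055) = 6.1263e-07

6.1263e-07


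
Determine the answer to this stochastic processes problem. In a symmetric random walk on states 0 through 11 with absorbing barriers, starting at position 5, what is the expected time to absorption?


For symmetric RW on 0,...,N with absorbing barriers, E(i) = i*(N-i)
E(5) = 5 * 6 = 30

30


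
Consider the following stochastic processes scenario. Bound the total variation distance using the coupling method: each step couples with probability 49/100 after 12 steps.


TV distance bound <= (1-delta)^n
= (1 - 0.4900)^12
= 0.5100^12
= 3.0963e-04

3.0963e-04


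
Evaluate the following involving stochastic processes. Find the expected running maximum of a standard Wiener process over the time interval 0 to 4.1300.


E(max B(s)) = sqrt(2t/pi)
= sqrt(2*4.1300/pi)
= sqrt(2.6292)
= 1.6215

1.6215


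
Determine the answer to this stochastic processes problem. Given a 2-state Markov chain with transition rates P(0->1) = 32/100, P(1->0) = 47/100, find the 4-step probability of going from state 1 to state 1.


Computing P^4 by matrix multiplication.
P = [[0.6800, 0.3200], [0.4700, 0.5300]]
After raising P to the power 4:
P^4(1,1) = 0.4062

0.4062


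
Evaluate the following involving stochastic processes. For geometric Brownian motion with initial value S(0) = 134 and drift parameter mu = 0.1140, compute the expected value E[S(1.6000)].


E[S(t)] = S(0) * exp(mu * t)
= 134 * exp(0.1140 * 1.6000)
= 134 * 1.2001
= 160.8126

160.8126


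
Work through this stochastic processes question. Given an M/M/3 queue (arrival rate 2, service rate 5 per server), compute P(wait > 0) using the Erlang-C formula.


a = lambda/mu = 0.4000
rho = a/c = 0.1333
Erlang-C formula applied:
C(c,a) = 0.0082

0.0082


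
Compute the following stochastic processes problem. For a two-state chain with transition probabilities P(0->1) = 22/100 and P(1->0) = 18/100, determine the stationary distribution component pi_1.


Stationary distribution: pi_0 = p10/(p01+p10), pi_1 = p01/(p01+p10)
p01 = 0.2200, p10 = 0.1800
pi_1 = 0.5500

0.5500


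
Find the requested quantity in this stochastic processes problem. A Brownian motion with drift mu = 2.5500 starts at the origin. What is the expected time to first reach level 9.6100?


Expected first passage time = a/mu
= 9.6100/2.5500
= 3.7686

3.7686


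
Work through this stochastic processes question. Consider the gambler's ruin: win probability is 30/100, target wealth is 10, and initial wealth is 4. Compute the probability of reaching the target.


Gambler's ruin formula:
r = q/p = 0.7000/0.3000 = 2.3333
P(win) = (1 - r^i)/(1 - r^N)
= (1 - 2.3333^4)/(1 - 2.3333^10)
= 0.0060

0.0060


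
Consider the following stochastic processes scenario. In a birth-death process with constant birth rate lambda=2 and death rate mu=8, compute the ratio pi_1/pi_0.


For birth-death process, pi_n/pi_0 = (lambda/mu)^n
= (2/8)^1
= 0.2500

0.2500


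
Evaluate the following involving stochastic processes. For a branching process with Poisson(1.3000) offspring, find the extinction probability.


Since mu = 1.3000 > 1, extinction prob q < 1.
Solve s = exp(mu*(s-1)) iteratively.
q = 0.5770

0.5770


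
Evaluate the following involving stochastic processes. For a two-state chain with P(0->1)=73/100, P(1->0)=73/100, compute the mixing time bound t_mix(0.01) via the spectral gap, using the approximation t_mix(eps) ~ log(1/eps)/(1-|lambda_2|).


lambda_2 = |1 - p01 - p10| = |1 - 0.7300 - 0.7300| = 0.4600
t_mix ~ log(1/eps)/(1 - |lambda_2|)
= log(100)/(1 - 0.4600) = 4.6052/0.5400
= 8.5281

8.5281


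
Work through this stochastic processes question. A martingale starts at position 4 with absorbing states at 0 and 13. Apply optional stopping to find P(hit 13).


By optional stopping theorem: E(M at tau) = M(0) = 4
P(hit 13)*13 + P(hit 0)*0 = 4
P(hit 13) = (4 - 0)/(13 - 0) = 4/13 = 0.3077

0.3077


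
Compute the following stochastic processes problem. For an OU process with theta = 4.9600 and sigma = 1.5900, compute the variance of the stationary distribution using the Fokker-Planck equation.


Stationary variance = sigma^2 / (2*theta)
= 1.5900^2 / (2*4.9600)
= 2.5281 / 9.9200
= 0.2548

0.2548


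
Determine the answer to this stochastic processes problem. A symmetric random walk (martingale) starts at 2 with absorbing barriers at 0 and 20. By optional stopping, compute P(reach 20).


By optional stopping theorem: E(M at tau) = M(0) = 2
P(hit 20)*20 + P(hit 0)*0 = 2
P(hit 20) = (2 - 0)/(20 - 0) = 1/10 = 0.1000

0.1000


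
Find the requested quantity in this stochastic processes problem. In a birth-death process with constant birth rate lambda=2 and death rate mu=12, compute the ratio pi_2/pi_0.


For birth-death process, pi_n/pi_0 = (lambda/mu)^n
= (2/12)^2
= 0.0278

0.0278


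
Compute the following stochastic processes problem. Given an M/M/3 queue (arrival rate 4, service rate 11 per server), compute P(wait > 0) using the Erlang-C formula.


a = lambda/mu = 0.3636
rho = a/c = 0.1212
Erlang-C formula applied:
C(c,a) = 0.0063

0.0063


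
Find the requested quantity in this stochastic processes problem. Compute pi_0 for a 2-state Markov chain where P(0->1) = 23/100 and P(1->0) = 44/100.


Stationary distribution: pi_0 = p10/(p01+p10), pi_1 = p01/(p01+p10)
p01 = 0.2300, p10 = 0.4400
pi_0 = 0.6567

0.6567


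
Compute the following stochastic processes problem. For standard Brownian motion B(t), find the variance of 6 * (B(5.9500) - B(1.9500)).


Var(alpha*(B(t)-B(s))) = alpha^2 * (t-s)
= 6^2 * (5.9500 - 1.9500)
= 36 * 4.0000
= 144.0000

144.0000


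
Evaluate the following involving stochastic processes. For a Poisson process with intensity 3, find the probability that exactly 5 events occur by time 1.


P(N(t)=k) = (lambda*t)^k * exp(-lambda*t) / k!
lambda*t = 3
= 3^5 * exp(-3) / 5!
= 243 * 0.0498 / 120
= 0.1008

0.1008


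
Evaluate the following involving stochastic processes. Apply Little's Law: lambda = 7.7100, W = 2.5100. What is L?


Little's Law: L = lambda * W
= 7.7100 * 2.5100
= 19.3521

19.3521


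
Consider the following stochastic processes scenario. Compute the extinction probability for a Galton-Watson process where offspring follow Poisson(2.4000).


Since mu = 2.4000 > 1, extinction prob q < 1.
Solve s = exp(mu*(s-1)) iteratively.
q = 0.1214

0.1214


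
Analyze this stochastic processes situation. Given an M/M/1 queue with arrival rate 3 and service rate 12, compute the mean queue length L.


rho = 3/12 = 0.2500
L = rho/(1-rho)
= 0.2500/0.7500
= 0.3333

0.3333


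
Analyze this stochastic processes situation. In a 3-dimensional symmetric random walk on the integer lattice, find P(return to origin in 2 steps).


P(return in 2 steps) = P(reverse first step) = 1/(2d)
= 1/6
= 0.1667

0.1667


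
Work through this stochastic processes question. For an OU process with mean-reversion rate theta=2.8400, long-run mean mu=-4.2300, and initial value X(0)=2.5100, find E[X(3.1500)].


E[X(t)] = mu + (X(0) - mu)*exp(-theta*t)
= -4.2300 + (2.5100 - -4.2300)*exp(-2.8400*3.1500)
= -4.2300 + 6.7400 * 1.3026e-04
= -4.2291

-4.2291


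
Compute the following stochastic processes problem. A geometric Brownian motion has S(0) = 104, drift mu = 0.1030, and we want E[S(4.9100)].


E[S(t)] = S(0) * exp(mu * t)
= 104 * exp(0.1030 * 4.9100)
= 104 * 1.6582
= 172.4523

172.4523


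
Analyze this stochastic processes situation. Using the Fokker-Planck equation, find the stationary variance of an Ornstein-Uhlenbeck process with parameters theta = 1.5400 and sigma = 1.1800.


Stationary variance = sigma^2 / (2*theta)
= 1.1800^2 / (2*1.5400)
= 1.3924 / 3.0800
= 0.4521

0.4521


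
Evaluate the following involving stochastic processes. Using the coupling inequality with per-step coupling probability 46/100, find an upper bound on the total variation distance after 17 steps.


TV distance bound <= (1-delta)^n
= (1 - 0.4600)^17
= 0.5400^17
= 2.8229e-05

2.8229e-05


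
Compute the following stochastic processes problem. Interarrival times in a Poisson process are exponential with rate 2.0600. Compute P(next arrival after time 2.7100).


P(X > t) = exp(-lambda * t)
= exp(-2.0600 * 2.7100)
= exp(-5.5826) = 0.0038

0.0038


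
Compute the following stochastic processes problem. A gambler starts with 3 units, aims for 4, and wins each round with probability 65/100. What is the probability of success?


Gambler's ruin formula:
r = q/p = 0.3500/0.6500 = 0.5385
P(win) = (1 - r^i)/(1 - r^N)
= (1 - 0.5385^3)/(1 - 0.5385^4)
= 0.9213

0.9213


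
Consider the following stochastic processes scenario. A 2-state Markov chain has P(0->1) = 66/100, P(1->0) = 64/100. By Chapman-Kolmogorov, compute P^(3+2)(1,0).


P^5 = P^3 * P^2
Computing via matrix multiplication of the transition matrix.
Entry (1,0) of P^5 = 0.4935

0.4935


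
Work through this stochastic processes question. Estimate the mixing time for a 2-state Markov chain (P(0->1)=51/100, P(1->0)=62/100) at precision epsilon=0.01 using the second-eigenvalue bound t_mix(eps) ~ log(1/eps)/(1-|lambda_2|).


lambda_2 = |1 - p01 - p10| = |1 - 0.5100 - 0.6200| = 0.1300
t_mix ~ log(1/eps)/(1 - |lambda_2|)
= log(100)/(1 - 0.1300) = 4.6052/0.8700
= 5.2933

5.2933


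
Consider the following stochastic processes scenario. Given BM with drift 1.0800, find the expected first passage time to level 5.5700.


Expected first passage time = a/mu
= 5.5700/1.0800
= 5.1574

5.1574


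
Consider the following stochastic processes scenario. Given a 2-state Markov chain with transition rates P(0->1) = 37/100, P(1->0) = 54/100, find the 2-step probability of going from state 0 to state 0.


Computing P^2 by matrix multiplication.
P = [[0.6300, 0.3700], [0.5400, 0.4600]]
After raising P to the power 2:
P^2(0,0) = 0.5967

0.5967


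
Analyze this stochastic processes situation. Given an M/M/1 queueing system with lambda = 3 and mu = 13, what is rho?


rho = lambda/mu
= 3/13
= 0.2308

0.2308


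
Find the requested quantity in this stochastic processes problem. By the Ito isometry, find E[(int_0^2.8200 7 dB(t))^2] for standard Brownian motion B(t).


By Ito isometry: E[(int f dB)^2] = int f^2 dt
= 7^2 * 2.8200
= 49 * 2.8200 = 138.1800

138.1800


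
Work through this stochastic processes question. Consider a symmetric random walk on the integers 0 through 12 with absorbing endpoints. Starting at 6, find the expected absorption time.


For symmetric RW on 0,...,N with absorbing barriers, E(i) = i*(N-i)
E(6) = 6 * 6 = 36

36


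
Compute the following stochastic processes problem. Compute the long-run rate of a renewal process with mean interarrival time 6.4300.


Long-run renewal rate = 1/E(X)
= 1/6.4300
= 0.1555

0.1555


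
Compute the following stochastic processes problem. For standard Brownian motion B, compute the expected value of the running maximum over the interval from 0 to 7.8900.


E(max B(s)) = sqrt(2t/pi)
= sqrt(2*7.8900/pi)
= sqrt(5.0229)
= 2.2412

2.2412


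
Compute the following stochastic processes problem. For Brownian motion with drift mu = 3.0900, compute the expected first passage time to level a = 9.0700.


Expected first passage time = a/mu
= 9.0700/3.0900
= 2.9353

2.9353


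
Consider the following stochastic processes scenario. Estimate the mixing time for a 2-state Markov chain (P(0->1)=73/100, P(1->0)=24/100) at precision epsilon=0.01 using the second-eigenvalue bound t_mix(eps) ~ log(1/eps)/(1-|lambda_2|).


lambda_2 = |1 - p01 - p10| = |1 - 0.7300 - 0.2400| = 0.0300
t_mix ~ log(1/eps)/(1 - |lambda_2|)
= log(100)/(1 - 0.0300) = 4.6052/0.9700
= 4.7476

4.7476


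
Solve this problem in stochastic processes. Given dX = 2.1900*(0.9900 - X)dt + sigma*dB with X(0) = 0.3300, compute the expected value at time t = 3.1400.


E[X(t)] = mu + (X(0) - mu)*exp(-theta*t)
= 0.9900 + (0.3300 - 0.9900)*exp(-2.1900*3.1400)
= 0.9900 + -0.6600 * 0.0010
= 0.9893

0.9893


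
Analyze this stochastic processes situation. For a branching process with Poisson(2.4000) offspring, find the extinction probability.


Since mu = 2.4000 > 1, extinction prob q < 1.
Solve s = exp(mu*(s-1)) iteratively.
q = 0.1214

0.1214


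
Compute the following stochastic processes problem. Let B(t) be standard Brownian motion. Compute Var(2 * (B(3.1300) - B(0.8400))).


Var(alpha*(B(t)-B(s))) = alpha^2 * (t-s)
= 2^2 * (3.1300 - 0.8400)
= 4 * 2.2900
= 9.1600

9.1600


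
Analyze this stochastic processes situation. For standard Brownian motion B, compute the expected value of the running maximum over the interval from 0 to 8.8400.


E(max B(s)) = sqrt(2t/pi)
= sqrt(2*8.8400/pi)
= sqrt(5.6277)
= 2.3723

2.3723


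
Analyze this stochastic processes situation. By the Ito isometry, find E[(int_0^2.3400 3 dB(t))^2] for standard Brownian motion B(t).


By Ito isometry: E[(int f dB)^2] = int f^2 dt
= 3^2 * 2.3400
= 9 * 2.3400 = 21.0600

21.0600


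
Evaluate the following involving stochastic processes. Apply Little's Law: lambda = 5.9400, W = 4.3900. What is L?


Little's Law: L = lambda * W
= 5.9400 * 4.3900
= 26.0766

26.0766


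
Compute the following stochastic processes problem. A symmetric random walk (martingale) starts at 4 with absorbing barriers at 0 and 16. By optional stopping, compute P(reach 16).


By optional stopping theorem: E(M at tau) = M(0) = 4
P(hit 16)*16 + P(hit 0)*0 = 4
P(hit 16) = (4 - 0)/(16 - 0) = 1/4 = 0.2500

0.2500


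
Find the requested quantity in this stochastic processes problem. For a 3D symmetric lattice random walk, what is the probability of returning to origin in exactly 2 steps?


P(return in 2 steps) = P(reverse first step) = 1/(2d)
= 1/6
= 0.1667

0.1667


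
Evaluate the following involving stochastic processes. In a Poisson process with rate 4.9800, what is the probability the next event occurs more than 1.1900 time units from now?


P(X > t) = exp(-lambda * t)
= exp(-4.9800 * 1.1900)
= exp(-5.9262) = 0.0027

0.0027


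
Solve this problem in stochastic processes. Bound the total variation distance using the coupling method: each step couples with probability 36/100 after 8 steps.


TV distance bound <= (1-delta)^n
= (1 - 0.3600)^8
= 0.6400^8
= 0.0281

0.0281


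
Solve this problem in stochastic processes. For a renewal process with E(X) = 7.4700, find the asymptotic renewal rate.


Long-run renewal rate = 1/E(X)
= 1/7.4700
= 0.1339

0.1339


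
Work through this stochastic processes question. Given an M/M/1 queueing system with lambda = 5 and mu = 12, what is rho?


rho = lambda/mu
= 5/12
= 0.4167

0.4167


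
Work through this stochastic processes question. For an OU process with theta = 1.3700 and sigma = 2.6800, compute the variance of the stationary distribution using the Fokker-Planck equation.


Stationary variance = sigma^2 / (2*theta)
= 2.6800^2 / (2*1.3700)
= 7.1824 / 2.7400
= 2.6213

2.6213


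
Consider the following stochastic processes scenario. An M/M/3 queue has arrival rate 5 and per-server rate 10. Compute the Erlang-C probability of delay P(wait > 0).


a = lambda/mu = 0.5000
rho = a/c = 0.1667
Erlang-C formula applied:
C(c,a) = 0.0152

0.0152


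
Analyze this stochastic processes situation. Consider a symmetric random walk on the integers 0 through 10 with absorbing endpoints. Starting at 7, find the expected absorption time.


For symmetric RW on 0,...,N with absorbing barriers, E(i) = i*(N-i)
E(7) = 7 * 3 = 21

21


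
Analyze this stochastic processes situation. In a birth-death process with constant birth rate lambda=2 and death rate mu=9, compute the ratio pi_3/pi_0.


For birth-death process, pi_n/pi_0 = (lambda/mu)^n
= (2/9)^3
= 0.0110

0.0110


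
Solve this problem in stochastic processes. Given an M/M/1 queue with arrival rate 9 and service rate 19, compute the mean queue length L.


rho = 9/19 = 0.4737
L = rho/(1-rho)
= 0.4737/0.5263
= 0.9000

0.9000


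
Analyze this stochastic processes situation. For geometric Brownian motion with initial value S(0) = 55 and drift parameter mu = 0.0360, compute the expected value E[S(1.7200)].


E[S(t)] = S(0) * exp(mu * t)
= 55 * exp(0.0360 * 1.7200)
= 55 * 1.0639
= 58.5132

58.5132


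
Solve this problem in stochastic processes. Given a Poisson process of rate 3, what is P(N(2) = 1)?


P(N(t)=k) = (lambda*t)^k * exp(-lambda*t) / k!
lambda*t = 6
= 6^1 * exp(-6) / 1!
= 6 * 0.0025 / 1
= 0.0149

0.0149


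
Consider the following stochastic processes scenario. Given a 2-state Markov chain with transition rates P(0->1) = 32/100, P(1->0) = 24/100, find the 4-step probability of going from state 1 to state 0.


Computing P^4 by matrix multiplication.
P = [[0.6800, 0.3200], [0.2400, 0.7600]]
After raising P to the power 4:
P^4(1,0) = 0.4125

0.4125


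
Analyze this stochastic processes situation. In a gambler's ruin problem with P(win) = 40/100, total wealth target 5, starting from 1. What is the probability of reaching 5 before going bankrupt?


Gambler's ruin formula:
r = q/p = 0.6000/0.4000 = 1.5000
P(win) = (1 - r^i)/(1 - r^N)
= (1 - 1.5000^1)/(1 - 1.5000^5)
= 0.0758

0.0758


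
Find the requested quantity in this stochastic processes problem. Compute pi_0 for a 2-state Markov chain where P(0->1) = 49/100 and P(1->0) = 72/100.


Stationary distribution: pi_0 = p10/(p01+p10), pi_1 = p01/(p01+p10)
p01 = 0.4900, p10 = 0.7200
pi_0 = 0.5950

0.5950


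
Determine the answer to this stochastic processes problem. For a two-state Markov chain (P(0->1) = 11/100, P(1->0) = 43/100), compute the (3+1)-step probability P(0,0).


P^4 = P^3 * P^1
Computing via matrix multiplication of the transition matrix.
Entry (0,0) of P^4 = 0.8054

0.8054


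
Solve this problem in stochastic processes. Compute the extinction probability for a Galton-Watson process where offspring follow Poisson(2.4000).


Since mu = 2.4000 > 1, extinction prob q < 1.
Solve s = exp(mu*(s-1)) iteratively.
q = 0.1214

0.1214


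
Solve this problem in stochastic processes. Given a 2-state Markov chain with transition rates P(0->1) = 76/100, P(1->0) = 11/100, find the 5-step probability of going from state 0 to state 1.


Computing P^5 by matrix multiplication.
P = [[0.2400, 0.7600], [0.1100, 0.8900]]
After raising P to the power 5:
P^5(0,1) = 0.8735

0.8735


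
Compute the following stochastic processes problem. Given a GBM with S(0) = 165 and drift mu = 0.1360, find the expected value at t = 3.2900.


E[S(t)] = S(0) * exp(mu * t)
= 165 * exp(0.1360 * 3.2900)
= 165 * 1.5643
= 258.1099

258.1099


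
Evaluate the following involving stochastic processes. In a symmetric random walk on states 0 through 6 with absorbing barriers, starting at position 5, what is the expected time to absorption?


For symmetric RW on 0,...,N with absorbing barriers, E(i) = i*(N-i)
E(5) = 5 * 1 = 5

5


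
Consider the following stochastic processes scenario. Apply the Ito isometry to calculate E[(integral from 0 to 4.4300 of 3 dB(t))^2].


By Ito isometry: E[(int f dB)^2] = int f^2 dt
= 3^2 * 4.4300
= 9 * 4.4300 = 39.8700

39.8700


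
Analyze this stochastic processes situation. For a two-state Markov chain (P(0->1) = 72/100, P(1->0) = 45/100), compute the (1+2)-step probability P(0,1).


P^3 = P^1 * P^2
Computing via matrix multiplication of the transition matrix.
Entry (0,1) of P^3 = 0.6184

0.6184


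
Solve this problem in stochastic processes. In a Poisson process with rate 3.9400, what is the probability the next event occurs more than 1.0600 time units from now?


P(X > t) = exp(-lambda * t)
= exp(-3.9400 * 1.0600)
= exp(-4.1764) = 0.0154

0.0154


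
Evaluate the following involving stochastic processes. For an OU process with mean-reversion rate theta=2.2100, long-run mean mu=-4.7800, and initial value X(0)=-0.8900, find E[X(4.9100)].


E[X(t)] = mu + (X(0) - mu)*exp(-theta*t)
= -4.7800 + (-0.8900 - -4.7800)*exp(-2.2100*4.9100)
= -4.7800 + 3.8900 * 1.9383e-05
= -4.7799

-4.7799


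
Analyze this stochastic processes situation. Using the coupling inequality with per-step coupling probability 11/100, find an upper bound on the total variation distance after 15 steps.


TV distance bound <= (1-delta)^n
= (1 - 0.1100)^15
= 0.8900^15
= 0.1741

0.1741


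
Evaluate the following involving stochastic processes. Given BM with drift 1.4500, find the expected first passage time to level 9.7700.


Expected first passage time = a/mu
= 9.7700/1.4500
= 6.7379

6.7379


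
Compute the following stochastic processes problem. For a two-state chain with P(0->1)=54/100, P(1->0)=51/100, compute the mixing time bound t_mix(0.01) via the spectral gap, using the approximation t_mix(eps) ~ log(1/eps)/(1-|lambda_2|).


lambda_2 = |1 - p01 - p10| = |1 - 0.5400 - 0.5100| = 0.0500
t_mix ~ log(1/eps)/(1 - |lambda_2|)
= log(100)/(1 - 0.0500) = 4.6052/0.9500
= 4.8475

4.8475


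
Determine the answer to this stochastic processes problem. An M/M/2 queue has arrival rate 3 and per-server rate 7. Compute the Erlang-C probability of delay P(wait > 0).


a = lambda/mu = 0.4286
rho = a/c = 0.2143
Erlang-C formula applied:
C(c,a) = 0.0756

0.0756


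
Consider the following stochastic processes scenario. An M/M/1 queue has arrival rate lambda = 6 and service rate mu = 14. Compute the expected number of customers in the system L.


rho = 6/14 = 0.4286
L = rho/(1-rho)
= 0.4286/0.5714
= 0.7500

0.7500


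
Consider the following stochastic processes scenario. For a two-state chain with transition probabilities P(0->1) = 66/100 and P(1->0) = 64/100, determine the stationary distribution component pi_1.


Stationary distribution: pi_0 = p10/(p01+p10), pi_1 = p01/(p01+p10)
p01 = 0.6600, p10 = 0.6400
pi_1 = 0.5077

0.5077


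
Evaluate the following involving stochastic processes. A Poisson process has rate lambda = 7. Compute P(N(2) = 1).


P(N(t)=k) = (lambda*t)^k * exp(-lambda*t) / k!
lambda*t = 14
= 14^1 * exp(-14) / 1!
= 14 * 8.3153e-07 / 1
= 1.1641e-05

1.1641e-05


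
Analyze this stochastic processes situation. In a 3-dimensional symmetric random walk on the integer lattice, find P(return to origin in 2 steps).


P(return in 2 steps) = P(reverse first step) = 1/(2d)
= 1/6
= 0.1667

0.1667


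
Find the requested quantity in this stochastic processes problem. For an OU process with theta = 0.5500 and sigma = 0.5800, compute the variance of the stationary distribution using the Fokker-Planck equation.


Stationary variance = sigma^2 / (2*theta)
= 0.5800^2 / (2*0.5500)
= 0.3364 / 1.1000
= 0.3058

0.3058


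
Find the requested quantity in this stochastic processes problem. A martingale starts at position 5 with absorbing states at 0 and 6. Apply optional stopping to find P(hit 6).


By optional stopping theorem: E(M at tau) = M(0) = 5
P(hit 6)*6 + P(hit 0)*0 = 5
P(hit 6) = (5 - 0)/(6 - 0) = 5/6 = 0.8333

0.8333


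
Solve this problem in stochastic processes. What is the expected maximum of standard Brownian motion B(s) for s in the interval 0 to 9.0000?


E(max B(s)) = sqrt(2t/pi)
= sqrt(2*9.0000/pi)
= sqrt(5.7296)
= 2.3937

2.3937


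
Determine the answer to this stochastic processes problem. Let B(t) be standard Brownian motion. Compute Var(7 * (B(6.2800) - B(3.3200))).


Var(alpha*(B(t)-B(s))) = alpha^2 * (t-s)
= 7^2 * (6.2800 - 3.3200)
= 49 * 2.9600
= 145.0400

145.0400


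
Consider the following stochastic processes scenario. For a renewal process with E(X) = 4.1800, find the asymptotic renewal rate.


Long-run renewal rate = 1/E(X)
= 1/4.1800
= 0.2392

0.2392


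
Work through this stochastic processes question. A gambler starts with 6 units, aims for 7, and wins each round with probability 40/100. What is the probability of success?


Gambler's ruin formula:
r = q/p = 0.6000/0.4000 = 1.5000
P(win) = (1 - r^i)/(1 - r^N)
= (1 - 1.5000^6)/(1 - 1.5000^7)
= 0.6459

0.6459


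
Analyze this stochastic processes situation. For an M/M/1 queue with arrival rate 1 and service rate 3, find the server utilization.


rho = lambda/mu
= 1/3
= 0.3333

0.3333


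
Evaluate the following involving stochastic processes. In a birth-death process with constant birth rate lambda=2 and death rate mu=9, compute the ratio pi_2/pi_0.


For birth-death process, pi_n/pi_0 = (lambda/mu)^n
= (2/9)^2
= 0.0494

0.0494


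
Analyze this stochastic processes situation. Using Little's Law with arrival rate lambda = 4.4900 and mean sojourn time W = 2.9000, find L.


Little's Law: L = lambda * W
= 4.4900 * 2.9000
= 13.0210

13.0210


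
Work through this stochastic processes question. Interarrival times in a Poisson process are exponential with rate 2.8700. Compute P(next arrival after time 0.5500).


P(X > t) = exp(-lambda * t)
= exp(-2.8700 * 0.5500)
= exp(-1.5785) = 0.2063

0.2063


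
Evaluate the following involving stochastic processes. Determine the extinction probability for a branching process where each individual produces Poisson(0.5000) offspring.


Since mu = 0.5000 <= 1, extinction probability = 1.

1.0000


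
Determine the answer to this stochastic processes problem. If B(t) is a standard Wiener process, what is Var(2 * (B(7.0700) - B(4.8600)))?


Var(alpha*(B(t)-B(s))) = alpha^2 * (t-s)
= 2^2 * (7.0700 - 4.8600)
= 4 * 2.2100
= 8.8400

8.8400


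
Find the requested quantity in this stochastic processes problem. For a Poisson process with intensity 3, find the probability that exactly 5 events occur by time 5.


P(N(t)=k) = (lambda*t)^k * exp(-lambda*t) / k!
lambda*t = 15
= 15^5 * exp(-15) / 5!
= 759375 * 3.0590e-07 / 120
= 0.0019

0.0019


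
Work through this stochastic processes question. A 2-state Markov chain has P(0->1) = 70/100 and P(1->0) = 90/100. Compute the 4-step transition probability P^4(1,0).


Computing P^4 by matrix multiplication.
P = [[0.3000, 0.7000], [0.9000, 0.1000]]
After raising P to the power 4:
P^4(1,0) = 0.4896

0.4896


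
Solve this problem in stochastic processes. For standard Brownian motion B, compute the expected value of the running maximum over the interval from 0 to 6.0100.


E(max B(s)) = sqrt(2t/pi)
= sqrt(2*6.0100/pi)
= sqrt(3.8261)
= 1.9560

1.9560


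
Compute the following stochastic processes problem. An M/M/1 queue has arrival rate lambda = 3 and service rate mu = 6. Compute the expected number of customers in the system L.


rho = 3/6 = 0.5000
L = rho/(1-rho)
= 0.5000/0.5000
= 1.0000

1.0000


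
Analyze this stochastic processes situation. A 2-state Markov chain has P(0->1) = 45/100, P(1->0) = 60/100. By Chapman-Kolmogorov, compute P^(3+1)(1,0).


P^4 = P^3 * P^1
Computing via matrix multiplication of the transition matrix.
Entry (1,0) of P^4 = 0.5714

0.5714


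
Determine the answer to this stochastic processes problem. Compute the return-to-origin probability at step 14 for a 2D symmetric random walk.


P = C(14,7)^2 / 4^14
= 3432^2 / 268435456
= 11778624 / 268435456
= 0.0439

0.0439


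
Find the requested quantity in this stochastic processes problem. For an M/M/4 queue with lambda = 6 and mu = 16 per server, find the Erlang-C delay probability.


a = lambda/mu = 0.3750
rho = a/c = 0.0938
Erlang-C formula applied:
C(c,a) = 6.2488e-04

6.2488e-04


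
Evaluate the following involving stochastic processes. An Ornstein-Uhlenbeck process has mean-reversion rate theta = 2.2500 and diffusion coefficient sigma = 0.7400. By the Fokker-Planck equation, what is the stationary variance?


Stationary variance = sigma^2 / (2*theta)
= 0.7400^2 / (2*2.2500)
= 0.5476 / 4.5000
= 0.1217

0.1217


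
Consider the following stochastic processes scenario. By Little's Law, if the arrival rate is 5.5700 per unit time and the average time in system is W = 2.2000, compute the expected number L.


Little's Law: L = lambda * W
= 5.5700 * 2.2000
= 12.2540

12.2540


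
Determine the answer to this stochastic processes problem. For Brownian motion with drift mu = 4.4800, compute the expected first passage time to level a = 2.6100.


Expected first passage time = a/mu
= 2.6100/4.4800
= 0.5826

0.5826
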